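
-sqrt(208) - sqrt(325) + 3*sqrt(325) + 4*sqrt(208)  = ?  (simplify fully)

sqrt(208) = 4*sqrt(13); sqrt(325) = 5*sqrt(13); 3*sqrt(325) = 15*sqrt(13); 4*sqrt(208) = 16*sqrt(13)
Combine: (-4 - 5 + 15 + 16)·sqrt(13) = 22*sqrt(13)

22*sqrt(13)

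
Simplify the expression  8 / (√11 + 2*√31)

(-8*√11 + 16*√31)/113

Multiply numerator and denominator by -√11 + 2*√31.
Denominator becomes 113; numerator becomes -8*√11 + 16*√31.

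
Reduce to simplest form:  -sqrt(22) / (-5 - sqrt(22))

(-22 + 5*sqrt(22))/3

Multiply numerator and denominator by -5 + sqrt(22).
Denominator becomes 3; numerator becomes -22 + 5*sqrt(22).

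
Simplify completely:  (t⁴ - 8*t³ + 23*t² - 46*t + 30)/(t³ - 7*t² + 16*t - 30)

t - 1

Factor: t⁴ - 8*t³ + 23*t² - 46*t + 30 = (t - 5)·(t - 1)·(t² - 2*t + 6);  t³ - 7*t² + 16*t - 30 = (t - 5)·(t² - 2*t + 6)
Cancel the common factors (t² - 2*t + 6), (t - 5).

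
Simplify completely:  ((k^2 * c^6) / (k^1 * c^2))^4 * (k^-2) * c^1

Inside the bracket: k^1 * c^4
Raise to the power 4: k^4 * c^16
Multiply by (k^-2) * c^1: add exponents.

c^17*k^2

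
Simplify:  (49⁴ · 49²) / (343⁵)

7^(-3)

49⁴ = 7^8; 49² = 7^4; 343⁵ = 7^15
Combine exponents: 7^(-3)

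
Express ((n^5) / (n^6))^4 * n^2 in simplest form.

n^(-2)

Inside the bracket: (n^-1)
Raise to the power 4: (n^-4)
Multiply by n^2: add exponents.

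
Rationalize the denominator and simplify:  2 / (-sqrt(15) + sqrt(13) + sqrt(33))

(-62*sqrt(15) - 10*sqrt(33) + 70*sqrt(13) + 12*sqrt(715))/755

Group as (sqrt(13) + sqrt(33)) - sqrt(15); multiply by (sqrt(13) + sqrt(33)) + sqrt(15), then rationalise the remaining surd.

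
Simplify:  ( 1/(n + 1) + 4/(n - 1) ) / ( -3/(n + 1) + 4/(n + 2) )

(5*n^2 + 13*n + 6)/(n^2 - 3*n + 2)

Numerator: 1/(n + 1) + 4/(n - 1) = (5*n + 3)/(n^2 - 1)
Denominator: -3/(n + 1) + 4/(n + 2) = (n - 2)/(n^2 + 3*n + 2)
Divide: ((5*n + 3)/(n^2 - 1)) · ((n^2 + 3*n + 2)/(n - 2)) = (5*n^2 + 13*n + 6)/(n^2 - 3*n + 2)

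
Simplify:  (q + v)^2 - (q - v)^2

Write as f(q,v) - f(q,-v) and expand.

4*q*v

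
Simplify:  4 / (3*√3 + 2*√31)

Multiply numerator and denominator by -3*√3 + 2*√31.
Denominator becomes 97; numerator becomes -12*√3 + 8*√31.

(-12*√3 + 8*√31)/97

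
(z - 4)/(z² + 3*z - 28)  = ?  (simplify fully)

Factor: z² + 3*z - 28 = (z + 7)·(z - 4)
Cancel the common factor (z - 4).

1/(z + 7)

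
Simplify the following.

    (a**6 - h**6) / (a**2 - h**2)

a**6 - h**6 factors as (a - h)*(a + h)*(a**2 - a*h + h**2)*(a**2 + a*h + h**2).

a**4 + a**2*h**2 + h**4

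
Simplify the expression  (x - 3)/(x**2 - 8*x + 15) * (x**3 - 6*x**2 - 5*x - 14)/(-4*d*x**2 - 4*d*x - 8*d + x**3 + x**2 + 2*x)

(x - 7)/(-4*d*x + 20*d + x**2 - 5*x)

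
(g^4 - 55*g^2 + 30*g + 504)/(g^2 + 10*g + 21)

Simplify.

Factor: g^4 - 55*g^2 + 30*g + 504 = (g - 4)*(g + 3)*(g - 6)*(g + 7);  g^2 + 10*g + 21 = (g + 7)*(g + 3)
Cancel the common factors (g + 3), (g + 7).

g^2 - 10*g + 24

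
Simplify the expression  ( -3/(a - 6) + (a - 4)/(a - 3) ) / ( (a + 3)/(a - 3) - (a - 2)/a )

(a**3 - 13*a**2 + 33*a)/(8*a**2 - 54*a + 36)

Numerator: -3/(a - 6) + (a - 4)/(a - 3) = (a**2 - 13*a + 33)/(a**2 - 9*a + 18)
Denominator: (a + 3)/(a - 3) - (a - 2)/a = (8*a - 6)/(a**2 - 3*a)
Divide: ((a**2 - 13*a + 33)/(a**2 - 9*a + 18)) · ((a**2 - 3*a)/(8*a - 6)) = (a**3 - 13*a**2 + 33*a)/(8*a**2 - 54*a + 36)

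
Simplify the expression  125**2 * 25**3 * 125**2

5**18

125**2 = 5**6; 25**3 = 5**6; 125**2 = 5**6
Combine exponents: 5**18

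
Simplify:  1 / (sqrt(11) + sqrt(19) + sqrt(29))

(-2*sqrt(6061) + sqrt(29) + 21*sqrt(19) + 37*sqrt(11))/835

Group as (sqrt(19) + sqrt(29)) + sqrt(11); multiply by (sqrt(19) + sqrt(29)) - sqrt(11), then rationalise the remaining surd.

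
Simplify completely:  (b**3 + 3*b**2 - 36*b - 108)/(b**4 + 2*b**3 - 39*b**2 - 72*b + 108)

1/(b - 1)

Factor: b**3 + 3*b**2 - 36*b - 108 = (b - 6)*(b + 6)*(b + 3);  b**4 + 2*b**3 - 39*b**2 - 72*b + 108 = (b + 3)*(b - 6)*(b + 6)*(b - 1)
Cancel the common factors (b + 6), (b + 3), (b - 6).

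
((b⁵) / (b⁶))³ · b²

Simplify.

1/b

Inside the bracket: (b^-1)
Raise to the power 3: (b^-3)
Multiply by b²: add exponents.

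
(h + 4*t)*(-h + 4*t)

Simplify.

Difference of squares with P = 4*t, Q = h.

-h**2 + 16*t**2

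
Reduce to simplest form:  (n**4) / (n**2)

n**2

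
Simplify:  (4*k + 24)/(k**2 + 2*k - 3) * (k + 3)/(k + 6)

4/(k - 1)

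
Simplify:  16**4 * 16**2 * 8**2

2**30

16**4 = 2**16; 16**2 = 2**8; 8**2 = 2**6
Combine exponents: 2**30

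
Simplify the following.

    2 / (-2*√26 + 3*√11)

(-4*√26 - 6*√11)/5

Multiply numerator and denominator by 3*√11 + 2*√26.
Denominator becomes -5; numerator becomes 6*√11 + 4*√26.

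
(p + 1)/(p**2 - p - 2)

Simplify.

1/(p - 2)

Factor: p**2 - p - 2 = (p + 1)*(p - 2)
Cancel the common factor (p + 1).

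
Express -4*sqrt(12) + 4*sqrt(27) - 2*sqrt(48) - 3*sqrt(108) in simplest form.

-22*sqrt(3)

4*sqrt(12) = 8*sqrt(3); 4*sqrt(27) = 12*sqrt(3); 2*sqrt(48) = 8*sqrt(3); 3*sqrt(108) = 18*sqrt(3)
Combine: (-8 + 12 - 8 - 18)·sqrt(3) = -22*sqrt(3)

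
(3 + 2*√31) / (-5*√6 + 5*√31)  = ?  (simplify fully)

(3*√6 + 3*√31 + 2*√186 + 62)/125

Multiply numerator and denominator by 5*√6 + 5*√31.
Denominator becomes 625; numerator becomes 15*√6 + 15*√31 + 10*√186 + 310.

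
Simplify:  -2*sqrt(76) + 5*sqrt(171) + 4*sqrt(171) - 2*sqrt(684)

11*sqrt(19)

2*sqrt(76) = 4*sqrt(19); 5*sqrt(171) = 15*sqrt(19); 4*sqrt(171) = 12*sqrt(19); 2*sqrt(684) = 12*sqrt(19)
Combine: (-4 + 15 + 12 - 12)·sqrt(19) = 11*sqrt(19)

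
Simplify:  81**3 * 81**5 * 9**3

81**3 = 3**12; 81**5 = 3**20; 9**3 = 3**6
Combine exponents: 3**38

3**38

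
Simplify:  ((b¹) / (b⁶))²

b^(-10)

Inside the bracket: (b^-5)
Raise to the power 2: (b^-10)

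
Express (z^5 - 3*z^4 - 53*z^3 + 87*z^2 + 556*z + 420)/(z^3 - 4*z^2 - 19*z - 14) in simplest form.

Factor: z^5 - 3*z^4 - 53*z^3 + 87*z^2 + 556*z + 420 = (z + 6)*(z - 5)*(z - 7)*(z + 1)*(z + 2);  z^3 - 4*z^2 - 19*z - 14 = (z - 7)*(z + 2)*(z + 1)
Cancel the common factors (z + 1), (z + 2), (z - 7).

z^2 + z - 30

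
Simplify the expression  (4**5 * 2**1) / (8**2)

4**5 = 2**10; 2**1 = 2**1; 8**2 = 2**6
Combine exponents: 2**5

2**5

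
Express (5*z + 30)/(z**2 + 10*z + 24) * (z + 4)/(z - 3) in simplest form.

5/(z - 3)

Factor: 5*z + 30 = 5*(z + 6);  z**2 + 10*z + 24 = (z + 6)*(z + 4)
Cancel the common factors (z + 6), (z + 4).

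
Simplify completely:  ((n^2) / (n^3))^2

n^(-2)

Inside the bracket: (n^-1)
Raise to the power 2: (n^-2)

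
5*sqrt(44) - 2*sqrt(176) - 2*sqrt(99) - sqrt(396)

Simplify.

5*sqrt(44) = 10*sqrt(11); 2*sqrt(176) = 8*sqrt(11); 2*sqrt(99) = 6*sqrt(11); sqrt(396) = 6*sqrt(11)
Combine: (10 - 8 - 6 - 6)·sqrt(11) = -10*sqrt(11)

-10*sqrt(11)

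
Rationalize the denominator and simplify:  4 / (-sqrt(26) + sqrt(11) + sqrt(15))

(22*sqrt(15) + 30*sqrt(11) + 2*sqrt(4290))/165

Group as (sqrt(11) + sqrt(15)) - sqrt(26); multiply by (sqrt(11) + sqrt(15)) + sqrt(26), then rationalise the remaining surd.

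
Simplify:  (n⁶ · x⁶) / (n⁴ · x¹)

Quotient: n² · x⁵

n²*x⁵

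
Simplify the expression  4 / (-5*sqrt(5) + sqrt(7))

(-10*sqrt(5) - 2*sqrt(7))/59

Multiply numerator and denominator by sqrt(7) + 5*sqrt(5).
Denominator becomes -118; numerator becomes 4*sqrt(7) + 20*sqrt(5).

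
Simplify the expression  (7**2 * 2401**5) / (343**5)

7**7

7**2 = 7**2; 2401**5 = 7**20; 343**5 = 7**15
Combine exponents: 7**7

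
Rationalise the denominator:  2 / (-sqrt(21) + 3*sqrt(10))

Multiply numerator and denominator by sqrt(21) + 3*sqrt(10).
Denominator becomes 69; numerator becomes 2*sqrt(21) + 6*sqrt(10).

(2*sqrt(21) + 6*sqrt(10))/69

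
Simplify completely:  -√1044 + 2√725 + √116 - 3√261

-3*√29

√1044 = 6*√29; 2√725 = 10*√29; √116 = 2*√29; 3√261 = 9*√29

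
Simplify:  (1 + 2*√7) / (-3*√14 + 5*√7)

(3*√14 + 5*√7 + 42*√2 + 70)/49

Multiply numerator and denominator by 3*√14 + 5*√7.
Denominator becomes 49; numerator becomes 3*√14 + 5*√7 + 42*√2 + 70.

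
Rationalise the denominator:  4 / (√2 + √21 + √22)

(-16*√231 + 4*√22 + 12*√21 + 164*√2)/167

Group as (√2 + √22) + √21; multiply by (√2 + √22) - √21, then rationalise the remaining surd.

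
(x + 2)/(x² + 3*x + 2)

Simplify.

1/(x + 1)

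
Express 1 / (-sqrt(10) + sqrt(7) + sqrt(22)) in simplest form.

(-19*sqrt(10) - 5*sqrt(22) + 25*sqrt(7) + 4*sqrt(385))/255

Group as (sqrt(7) + sqrt(22)) - sqrt(10); multiply by (sqrt(7) + sqrt(22)) + sqrt(10), then rationalise the remaining surd.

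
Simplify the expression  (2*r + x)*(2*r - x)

Product of conjugates: (P+Q)(P-Q) = P**2 - Q**2.

4*r**2 - x**2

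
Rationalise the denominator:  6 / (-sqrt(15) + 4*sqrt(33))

(2*sqrt(15) + 8*sqrt(33))/171

Multiply numerator and denominator by sqrt(15) + 4*sqrt(33).
Denominator becomes 513; numerator becomes 6*sqrt(15) + 24*sqrt(33).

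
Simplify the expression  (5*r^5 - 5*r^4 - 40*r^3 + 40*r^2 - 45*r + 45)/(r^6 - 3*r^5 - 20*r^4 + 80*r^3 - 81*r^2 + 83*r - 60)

Factor: 5*r^5 - 5*r^4 - 40*r^3 + 40*r^2 - 45*r + 45 = 5*(r - 1)*(r - 3)*(r + 3)*(r^2 + 1);  r^6 - 3*r^5 - 20*r^4 + 80*r^3 - 81*r^2 + 83*r - 60 = (r - 4)*(r - 3)*(r + 5)*(r - 1)*(r^2 + 1)
Cancel the common factors (r^2 + 1), (r - 3), (r - 1).

(5*r + 15)/(r^2 + r - 20)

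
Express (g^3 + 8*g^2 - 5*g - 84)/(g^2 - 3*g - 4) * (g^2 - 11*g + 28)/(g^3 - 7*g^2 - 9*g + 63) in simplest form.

Factor: g^3 + 8*g^2 - 5*g - 84 = (g - 3)*(g + 4)*(g + 7);  g^2 - 3*g - 4 = (g + 1)*(g - 4);  g^2 - 11*g + 28 = (g - 7)*(g - 4);  g^3 - 7*g^2 - 9*g + 63 = (g - 7)*(g - 3)*(g + 3)
Cancel the common factors (g - 7), (g - 4), (g - 3).

(g^2 + 11*g + 28)/(g^2 + 4*g + 3)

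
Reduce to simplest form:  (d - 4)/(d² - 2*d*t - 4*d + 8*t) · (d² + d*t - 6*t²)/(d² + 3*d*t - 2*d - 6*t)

1/(d - 2)

Factor: d² - 2*d*t - 4*d + 8*t = (d - 2*t)·(d - 4);  d² + d*t - 6*t² = (d - 2*t)·(d + 3*t);  d² + 3*d*t - 2*d - 6*t = (d - 2)·(d + 3*t)
Cancel the common factors (d + 3*t), (d - 2*t), (d - 4).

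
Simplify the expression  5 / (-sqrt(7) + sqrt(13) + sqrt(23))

(-29*sqrt(7) - 3*sqrt(23) + 17*sqrt(13) + 2*sqrt(2093))/71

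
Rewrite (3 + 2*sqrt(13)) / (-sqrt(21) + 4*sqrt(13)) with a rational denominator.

Multiply numerator and denominator by sqrt(21) + 4*sqrt(13).
Denominator becomes 187; numerator becomes 3*sqrt(21) + 2*sqrt(273) + 12*sqrt(13) + 104.

(3*sqrt(21) + 2*sqrt(273) + 12*sqrt(13) + 104)/187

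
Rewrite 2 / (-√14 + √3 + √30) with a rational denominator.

Group as (√3 + √30) - √14; multiply by (√3 + √30) + √14, then rationalise the remaining surd.

-82*√3 - 24*√35 + 38*√14 + 26*√30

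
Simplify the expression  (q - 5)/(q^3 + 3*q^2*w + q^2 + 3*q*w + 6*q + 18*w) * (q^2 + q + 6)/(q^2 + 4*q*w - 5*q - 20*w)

1/(q^2 + 7*q*w + 12*w^2)

Factor: q^3 + 3*q^2*w + q^2 + 3*q*w + 6*q + 18*w = (q + 3*w)*(q^2 + q + 6);  q^2 + 4*q*w - 5*q - 20*w = (q + 4*w)*(q - 5)
Cancel the common factors (q^2 + q + 6), (q - 5).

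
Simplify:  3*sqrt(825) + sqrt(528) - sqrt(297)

16*sqrt(33)

3*sqrt(825) = 15*sqrt(33); sqrt(528) = 4*sqrt(33); sqrt(297) = 3*sqrt(33)
Combine: (15 + 4 - 3)·sqrt(33) = 16*sqrt(33)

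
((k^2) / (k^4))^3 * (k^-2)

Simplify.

Inside the bracket: (k^-2)
Raise to the power 3: (k^-6)
Multiply by (k^-2): add exponents.

k^(-8)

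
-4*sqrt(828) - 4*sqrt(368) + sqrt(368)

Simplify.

-36*sqrt(23)

4*sqrt(828) = 24*sqrt(23); 4*sqrt(368) = 16*sqrt(23); sqrt(368) = 4*sqrt(23)
Combine: (-24 - 16 + 4)·sqrt(23) = -36*sqrt(23)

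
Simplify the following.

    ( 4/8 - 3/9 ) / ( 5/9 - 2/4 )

3

Numerator: 4/8 - 3/9 = 1/6
Denominator: 5/9 - 2/4 = 1/18
Divide: (1/6) · (18) = 3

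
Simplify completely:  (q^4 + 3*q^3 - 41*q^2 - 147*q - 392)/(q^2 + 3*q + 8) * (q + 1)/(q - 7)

Factor: q^4 + 3*q^3 - 41*q^2 - 147*q - 392 = (q - 7)*(q^2 + 3*q + 8)*(q + 7)
Cancel the common factors (q^2 + 3*q + 8), (q - 7).

q^2 + 8*q + 7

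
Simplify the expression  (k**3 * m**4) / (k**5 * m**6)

Quotient: (k**-2) * (m**-2)

1/(k**2*m**2)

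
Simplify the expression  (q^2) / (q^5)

q^(-3)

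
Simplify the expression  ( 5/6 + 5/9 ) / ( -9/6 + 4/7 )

-175/117

Numerator: 5/6 + 5/9 = 25/18
Denominator: -9/6 + 4/7 = -13/14
Divide: (25/18) · (-14/13) = -175/117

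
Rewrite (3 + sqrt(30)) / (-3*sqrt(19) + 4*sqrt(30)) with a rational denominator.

(3*sqrt(19) + 4*sqrt(30) + sqrt(570) + 40)/103

Multiply numerator and denominator by 3*sqrt(19) + 4*sqrt(30).
Denominator becomes 309; numerator becomes 9*sqrt(19) + 12*sqrt(30) + 3*sqrt(570) + 120.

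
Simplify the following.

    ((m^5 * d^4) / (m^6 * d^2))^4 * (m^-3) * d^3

Inside the bracket: (m^-1) * d^2
Raise to the power 4: (m^-4) * d^8
Multiply by (m^-3) * d^3: add exponents.

d^11/m^7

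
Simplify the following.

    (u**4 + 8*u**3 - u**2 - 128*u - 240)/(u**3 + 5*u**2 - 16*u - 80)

u + 3

Factor: u**4 + 8*u**3 - u**2 - 128*u - 240 = (u + 3)*(u - 4)*(u + 4)*(u + 5);  u**3 + 5*u**2 - 16*u - 80 = (u - 4)*(u + 4)*(u + 5)
Cancel the common factors (u + 4), (u - 4), (u + 5).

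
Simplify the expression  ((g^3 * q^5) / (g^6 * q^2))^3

Inside the bracket: (g^-3) * q^3
Raise to the power 3: (g^-9) * q^9

q^9/g^9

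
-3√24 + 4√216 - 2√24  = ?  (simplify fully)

3√24 = 6*√6; 4√216 = 24*√6; 2√24 = 4*√6
Combine: (-6 + 24 - 4)·√6 = 14*√6

14*√6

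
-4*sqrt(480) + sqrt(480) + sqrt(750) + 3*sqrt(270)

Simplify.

4*sqrt(480) = 16*sqrt(30); sqrt(480) = 4*sqrt(30); sqrt(750) = 5*sqrt(30); 3*sqrt(270) = 9*sqrt(30)
Combine: (-16 + 4 + 5 + 9)·sqrt(30) = 2*sqrt(30)

2*sqrt(30)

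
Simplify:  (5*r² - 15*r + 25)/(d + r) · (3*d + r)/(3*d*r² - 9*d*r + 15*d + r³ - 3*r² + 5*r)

Factor: 5*r² - 15*r + 25 = 5·(r² - 3*r + 5);  3*d*r² - 9*d*r + 15*d + r³ - 3*r² + 5*r = (3*d + r)·(r² - 3*r + 5)
Cancel the common factors (r² - 3*r + 5), (3*d + r).

5/(d + r)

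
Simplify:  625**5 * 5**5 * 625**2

625**5 = 5**20; 5**5 = 5**5; 625**2 = 5**8
Combine exponents: 5**33

5**33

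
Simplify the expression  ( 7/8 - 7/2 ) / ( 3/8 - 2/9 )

-189/11

Numerator: 7/8 - 7/2 = -21/8
Denominator: 3/8 - 2/9 = 11/72
Divide: (-21/8) · (72/11) = -189/11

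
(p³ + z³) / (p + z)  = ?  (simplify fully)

Apply the sum-of-cubes factorisation and cancel (p + z).

p² - p*z + z²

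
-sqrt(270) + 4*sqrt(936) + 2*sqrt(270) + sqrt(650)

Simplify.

3*sqrt(30) + 29*sqrt(26)

sqrt(270) = 3*sqrt(30); 4*sqrt(936) = 24*sqrt(26); 2*sqrt(270) = 6*sqrt(30); sqrt(650) = 5*sqrt(26)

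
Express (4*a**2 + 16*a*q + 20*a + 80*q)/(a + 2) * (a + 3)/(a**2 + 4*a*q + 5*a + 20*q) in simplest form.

(4*a + 12)/(a + 2)

Factor: 4*a**2 + 16*a*q + 20*a + 80*q = 4*(a + 5)*(a + 4*q);  a**2 + 4*a*q + 5*a + 20*q = (a + 4*q)*(a + 5)
Cancel the common factors (a + 4*q), (a + 5).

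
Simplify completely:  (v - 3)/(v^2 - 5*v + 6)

Factor: v^2 - 5*v + 6 = (v - 2)*(v - 3)
Cancel the common factor (v - 3).

1/(v - 2)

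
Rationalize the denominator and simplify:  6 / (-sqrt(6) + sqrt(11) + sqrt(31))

(-54*sqrt(6) - 21*sqrt(31) + 39*sqrt(11) + 3*sqrt(2046))/17

Group as (sqrt(11) + sqrt(31)) - sqrt(6); multiply by (sqrt(11) + sqrt(31)) + sqrt(6), then rationalise the remaining surd.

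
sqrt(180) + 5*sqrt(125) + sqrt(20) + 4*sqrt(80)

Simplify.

49*sqrt(5)

sqrt(180) = 6*sqrt(5); 5*sqrt(125) = 25*sqrt(5); sqrt(20) = 2*sqrt(5); 4*sqrt(80) = 16*sqrt(5)
Combine: (6 + 25 + 2 + 16)·sqrt(5) = 49*sqrt(5)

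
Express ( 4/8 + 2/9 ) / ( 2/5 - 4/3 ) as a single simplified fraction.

-65/84

Numerator: 4/8 + 2/9 = 13/18
Denominator: 2/5 - 4/3 = -14/15
Divide: (13/18) · (-15/14) = -65/84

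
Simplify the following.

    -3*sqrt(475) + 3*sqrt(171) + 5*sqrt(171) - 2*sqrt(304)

3*sqrt(475) = 15*sqrt(19); 3*sqrt(171) = 9*sqrt(19); 5*sqrt(171) = 15*sqrt(19); 2*sqrt(304) = 8*sqrt(19)
Combine: (-15 + 9 + 15 - 8)·sqrt(19) = sqrt(19)

sqrt(19)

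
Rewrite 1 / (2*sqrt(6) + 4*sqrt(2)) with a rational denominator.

Multiply numerator and denominator by -2*sqrt(6) + 4*sqrt(2).
Denominator becomes 8; numerator becomes -2*sqrt(6) + 4*sqrt(2).

(-sqrt(6) + 2*sqrt(2))/4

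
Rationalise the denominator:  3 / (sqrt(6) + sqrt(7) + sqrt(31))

Group as (sqrt(6) + sqrt(7)) + sqrt(31); multiply by (sqrt(6) + sqrt(7)) - sqrt(31), then rationalise the remaining surd.

(-15*sqrt(7) - 16*sqrt(6) + sqrt(1302) + 9*sqrt(31))/26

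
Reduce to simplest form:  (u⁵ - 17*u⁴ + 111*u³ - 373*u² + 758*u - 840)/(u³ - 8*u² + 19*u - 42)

u² - 9*u + 20

Factor: u⁵ - 17*u⁴ + 111*u³ - 373*u² + 758*u - 840 = (u - 4)·(u² - 2*u + 7)·(u - 6)·(u - 5);  u³ - 8*u² + 19*u - 42 = (u - 6)·(u² - 2*u + 7)
Cancel the common factors (u² - 2*u + 7), (u - 6).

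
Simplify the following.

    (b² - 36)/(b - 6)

b + 6

Factor: b² - 36 = (b - 6)·(b + 6)
Cancel the common factor (b - 6).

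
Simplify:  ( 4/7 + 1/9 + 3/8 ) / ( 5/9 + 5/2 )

533/1540

Numerator: 4/7 + 1/9 + 3/8 = 533/504
Denominator: 5/9 + 5/2 = 55/18
Divide: (533/504) · (18/55) = 533/1540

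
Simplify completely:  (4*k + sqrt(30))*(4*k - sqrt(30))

Difference of squares with P = 4*k, Q = sqrt(30).

16*k**2 - 30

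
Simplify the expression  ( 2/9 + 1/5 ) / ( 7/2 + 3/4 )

Numerator: 2/9 + 1/5 = 19/45
Denominator: 7/2 + 3/4 = 17/4
Divide: (19/45) · (4/17) = 76/765

76/765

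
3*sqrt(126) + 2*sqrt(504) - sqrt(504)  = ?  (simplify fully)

15*sqrt(14)

3*sqrt(126) = 9*sqrt(14); 2*sqrt(504) = 12*sqrt(14); sqrt(504) = 6*sqrt(14)
Combine: (9 + 12 - 6)·sqrt(14) = 15*sqrt(14)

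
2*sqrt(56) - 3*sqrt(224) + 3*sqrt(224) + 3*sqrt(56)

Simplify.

2*sqrt(56) = 4*sqrt(14); 3*sqrt(224) = 12*sqrt(14); 3*sqrt(224) = 12*sqrt(14); 3*sqrt(56) = 6*sqrt(14)
Combine: (4 - 12 + 12 + 6)·sqrt(14) = 10*sqrt(14)

10*sqrt(14)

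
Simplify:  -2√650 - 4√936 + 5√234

2√650 = 10*√26; 4√936 = 24*√26; 5√234 = 15*√26
Combine: (-10 - 24 + 15)·√26 = -19*√26

-19*√26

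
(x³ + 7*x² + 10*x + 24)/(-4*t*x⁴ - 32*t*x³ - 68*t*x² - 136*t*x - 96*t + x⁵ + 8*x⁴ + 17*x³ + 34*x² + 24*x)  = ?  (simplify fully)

Factor: x³ + 7*x² + 10*x + 24 = (x² + x + 4)·(x + 6);  -4*t*x⁴ - 32*t*x³ - 68*t*x² - 136*t*x - 96*t + x⁵ + 8*x⁴ + 17*x³ + 34*x² + 24*x = (-4*t + x)·(x + 6)·(x² + x + 4)·(x + 1)
Cancel the common factors (x² + x + 4), (x + 6).

1/(-4*t*x - 4*t + x² + x)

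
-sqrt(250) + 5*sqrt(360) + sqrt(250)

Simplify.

30*sqrt(10)

sqrt(250) = 5*sqrt(10); 5*sqrt(360) = 30*sqrt(10); sqrt(250) = 5*sqrt(10)
Combine: (-5 + 30 + 5)·sqrt(10) = 30*sqrt(10)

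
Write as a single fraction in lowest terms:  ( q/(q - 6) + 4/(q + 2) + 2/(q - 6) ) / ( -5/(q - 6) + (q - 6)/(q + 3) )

Numerator: q/(q - 6) + 4/(q + 2) + 2/(q - 6) = (q^2 + 8*q - 20)/(q^2 - 4*q - 12)
Denominator: -5/(q - 6) + (q - 6)/(q + 3) = (q^2 - 17*q + 21)/(q^2 - 3*q - 18)
Divide: ((q^2 + 8*q - 20)/(q^2 - 4*q - 12)) · ((q^2 - 3*q - 18)/(q^2 - 17*q + 21)) = (q^3 + 11*q^2 + 4*q - 60)/(q^3 - 15*q^2 - 13*q + 42)

(q^3 + 11*q^2 + 4*q - 60)/(q^3 - 15*q^2 - 13*q + 42)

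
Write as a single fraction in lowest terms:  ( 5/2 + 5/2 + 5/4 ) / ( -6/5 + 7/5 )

125/4

Numerator: 5/2 + 5/2 + 5/4 = 25/4
Denominator: -6/5 + 7/5 = 1/5
Divide: (25/4) · (5) = 125/4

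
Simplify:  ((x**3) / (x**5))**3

Inside the bracket: (x**-2)
Raise to the power 3: (x**-6)

x**(-6)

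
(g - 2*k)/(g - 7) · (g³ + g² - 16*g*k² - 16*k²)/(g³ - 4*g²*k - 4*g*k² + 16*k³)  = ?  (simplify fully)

(g² + 4*g*k + g + 4*k)/(g² + 2*g*k - 7*g - 14*k)

Factor: g³ + g² - 16*g*k² - 16*k² = (g - 4*k)·(g + 4*k)·(g + 1);  g³ - 4*g²*k - 4*g*k² + 16*k³ = (g - 2*k)·(g - 4*k)·(g + 2*k)
Cancel the common factors (g - 2*k), (g - 4*k).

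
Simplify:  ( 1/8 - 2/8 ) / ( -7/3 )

3/56

Numerator: 1/8 - 2/8 = -1/8
Denominator: -7/3 = -7/3
Divide: (-1/8) · (-3/7) = 3/56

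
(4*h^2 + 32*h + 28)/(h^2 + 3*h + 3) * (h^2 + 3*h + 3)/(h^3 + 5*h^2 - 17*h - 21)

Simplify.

4/(h - 3)

Factor: 4*h^2 + 32*h + 28 = 4*(h + 7)*(h + 1);  h^3 + 5*h^2 - 17*h - 21 = (h - 3)*(h + 7)*(h + 1)
Cancel the common factors (h^2 + 3*h + 3), (h + 1), (h + 7).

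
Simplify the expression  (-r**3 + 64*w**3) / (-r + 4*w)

r**2 + 4*r*w + 16*w**2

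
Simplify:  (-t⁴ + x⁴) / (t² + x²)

-t² + x²

Factor x^4 - t^4 and cancel (t² + x²).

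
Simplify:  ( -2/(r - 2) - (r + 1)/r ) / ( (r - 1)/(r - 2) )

(-r - 2)/r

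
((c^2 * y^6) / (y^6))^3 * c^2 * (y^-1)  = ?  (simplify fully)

Inside the bracket: c^2
Raise to the power 3: c^6
Multiply by c^2 * (y^-1): add exponents.

c^8/y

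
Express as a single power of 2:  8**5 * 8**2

2**21

8**5 = 2**15; 8**2 = 2**6
Combine exponents: 2**21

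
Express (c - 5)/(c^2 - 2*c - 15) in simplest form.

1/(c + 3)

Factor: c^2 - 2*c - 15 = (c + 3)*(c - 5)
Cancel the common factor (c - 5).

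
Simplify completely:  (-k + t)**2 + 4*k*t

(k + t)**2

Expand the square and combine the 4*k*t term.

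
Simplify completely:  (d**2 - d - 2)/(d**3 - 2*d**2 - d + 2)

1/(d - 1)

Factor: d**2 - d - 2 = (d - 2)*(d + 1);  d**3 - 2*d**2 - d + 2 = (d + 1)*(d - 1)*(d - 2)
Cancel the common factors (d - 2), (d + 1).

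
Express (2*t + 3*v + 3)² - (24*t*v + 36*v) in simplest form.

(2*t - 3*v + 3)²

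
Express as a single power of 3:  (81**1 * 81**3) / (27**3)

3**7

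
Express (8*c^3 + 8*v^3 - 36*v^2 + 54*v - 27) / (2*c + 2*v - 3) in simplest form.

4*c^2 - 4*c*v + 6*c + 4*v^2 - 12*v + 9

Apply the sum-of-cubes factorisation and cancel (2*c + 2*v - 3).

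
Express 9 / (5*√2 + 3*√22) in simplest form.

Multiply numerator and denominator by -5*√2 + 3*√22.
Denominator becomes 148; numerator becomes -45*√2 + 27*√22.

(-45*√2 + 27*√22)/148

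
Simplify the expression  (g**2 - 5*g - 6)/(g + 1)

Factor: g**2 - 5*g - 6 = (g - 6)*(g + 1)
Cancel the common factor (g + 1).

g - 6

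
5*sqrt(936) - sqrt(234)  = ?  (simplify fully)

27*sqrt(26)

5*sqrt(936) = 30*sqrt(26); sqrt(234) = 3*sqrt(26)
Combine: (30 - 3)·sqrt(26) = 27*sqrt(26)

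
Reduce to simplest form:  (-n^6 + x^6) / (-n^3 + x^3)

n^3 + x^3

Factor x^6 - n^6 and cancel (-n^3 + x^3).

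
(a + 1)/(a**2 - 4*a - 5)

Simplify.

Factor: a**2 - 4*a - 5 = (a - 5)*(a + 1)
Cancel the common factor (a + 1).

1/(a - 5)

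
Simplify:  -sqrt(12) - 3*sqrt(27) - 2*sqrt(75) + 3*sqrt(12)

sqrt(12) = 2*sqrt(3); 3*sqrt(27) = 9*sqrt(3); 2*sqrt(75) = 10*sqrt(3); 3*sqrt(12) = 6*sqrt(3)
Combine: (-2 - 9 - 10 + 6)·sqrt(3) = -15*sqrt(3)

-15*sqrt(3)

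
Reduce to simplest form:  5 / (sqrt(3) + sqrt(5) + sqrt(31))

(-145*sqrt(5) - 165*sqrt(3) + 10*sqrt(465) + 115*sqrt(31))/469

Group as (sqrt(5) + sqrt(31)) + sqrt(3); multiply by (sqrt(5) + sqrt(31)) - sqrt(3), then rationalise the remaining surd.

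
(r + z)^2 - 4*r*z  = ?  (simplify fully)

(r - z)^2

Expand the square and combine the 4*r*z term.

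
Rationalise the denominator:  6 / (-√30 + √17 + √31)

Group as (√17 + √31) - √30; multiply by (√17 + √31) + √30, then rationalise the remaining surd.

(-27*√30 + 24*√31 + 66*√17 + 3*√15810)/446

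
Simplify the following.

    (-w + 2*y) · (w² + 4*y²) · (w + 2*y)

-w⁴ + 16*y⁴

((2*y)+w)((2*y)-w) = -w² + 4*y²; continue pairing.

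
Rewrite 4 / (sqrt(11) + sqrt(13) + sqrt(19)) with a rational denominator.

Group as (sqrt(11) + sqrt(13)) + sqrt(19); multiply by (sqrt(11) + sqrt(13)) - sqrt(19), then rationalise the remaining surd.

(-8*sqrt(2717) + 20*sqrt(19) + 68*sqrt(13) + 84*sqrt(11))/547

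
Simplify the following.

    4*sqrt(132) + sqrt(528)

4*sqrt(132) = 8*sqrt(33); sqrt(528) = 4*sqrt(33)
Combine: (8 + 4)·sqrt(33) = 12*sqrt(33)

12*sqrt(33)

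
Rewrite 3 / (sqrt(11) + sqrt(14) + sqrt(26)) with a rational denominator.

(-4*sqrt(1001) - sqrt(26) + 23*sqrt(14) + 29*sqrt(11))/205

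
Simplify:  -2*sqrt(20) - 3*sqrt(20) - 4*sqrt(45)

-22*sqrt(5)

2*sqrt(20) = 4*sqrt(5); 3*sqrt(20) = 6*sqrt(5); 4*sqrt(45) = 12*sqrt(5)
Combine: (-4 - 6 - 12)·sqrt(5) = -22*sqrt(5)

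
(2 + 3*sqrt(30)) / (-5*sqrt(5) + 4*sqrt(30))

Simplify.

(10*sqrt(5) + 8*sqrt(30) + 75*sqrt(6) + 360)/355

Multiply numerator and denominator by 5*sqrt(5) + 4*sqrt(30).
Denominator becomes 355; numerator becomes 10*sqrt(5) + 8*sqrt(30) + 75*sqrt(6) + 360.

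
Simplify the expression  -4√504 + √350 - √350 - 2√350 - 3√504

4√504 = 24*√14; √350 = 5*√14; √350 = 5*√14; 2√350 = 10*√14; 3√504 = 18*√14
Combine: (-24 + 5 - 5 - 10 - 18)·√14 = -52*√14

-52*√14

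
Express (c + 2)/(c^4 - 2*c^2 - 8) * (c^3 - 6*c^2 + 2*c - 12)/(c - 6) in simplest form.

1/(c - 2)

Factor: c^4 - 2*c^2 - 8 = (c^2 + 2)*(c + 2)*(c - 2);  c^3 - 6*c^2 + 2*c - 12 = (c^2 + 2)*(c - 6)
Cancel the common factors (c^2 + 2), (c + 2), (c - 6).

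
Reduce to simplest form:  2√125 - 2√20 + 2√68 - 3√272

-8*√17 + 6*√5

2√125 = 10*√5; 2√20 = 4*√5; 2√68 = 4*√17; 3√272 = 12*√17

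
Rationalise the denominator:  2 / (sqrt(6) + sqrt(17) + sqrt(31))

Group as (sqrt(6) + sqrt(31)) + sqrt(17); multiply by (sqrt(6) + sqrt(31)) - sqrt(17), then rationalise the remaining surd.

(-sqrt(3162) - 4*sqrt(31) + 10*sqrt(17) + 21*sqrt(6))/86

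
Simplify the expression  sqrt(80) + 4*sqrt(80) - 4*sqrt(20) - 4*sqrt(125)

sqrt(80) = 4*sqrt(5); 4*sqrt(80) = 16*sqrt(5); 4*sqrt(20) = 8*sqrt(5); 4*sqrt(125) = 20*sqrt(5)
Combine: (4 + 16 - 8 - 20)·sqrt(5) = -8*sqrt(5)

-8*sqrt(5)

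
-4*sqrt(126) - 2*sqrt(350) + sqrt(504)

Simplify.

-16*sqrt(14)

4*sqrt(126) = 12*sqrt(14); 2*sqrt(350) = 10*sqrt(14); sqrt(504) = 6*sqrt(14)
Combine: (-12 - 10 + 6)·sqrt(14) = -16*sqrt(14)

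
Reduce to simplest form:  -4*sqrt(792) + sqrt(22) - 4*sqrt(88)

-31*sqrt(22)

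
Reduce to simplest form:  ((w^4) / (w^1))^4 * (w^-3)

w^9

Inside the bracket: w^3
Raise to the power 4: w^12
Multiply by (w^-3): add exponents.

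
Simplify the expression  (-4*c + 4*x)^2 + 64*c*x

Expanding gives 16*c^2 + 32*c*x + 16*x^2, a perfect square.

16*(c + x)^2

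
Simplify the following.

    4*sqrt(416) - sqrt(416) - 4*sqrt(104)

4*sqrt(26)

4*sqrt(416) = 16*sqrt(26); sqrt(416) = 4*sqrt(26); 4*sqrt(104) = 8*sqrt(26)
Combine: (16 - 4 - 8)·sqrt(26) = 4*sqrt(26)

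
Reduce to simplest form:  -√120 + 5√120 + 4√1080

√120 = 2*√30; 5√120 = 10*√30; 4√1080 = 24*√30
Combine: (-2 + 10 + 24)·√30 = 32*√30

32*√30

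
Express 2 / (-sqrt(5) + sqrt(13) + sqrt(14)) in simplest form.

Group as (sqrt(13) + sqrt(14)) - sqrt(5); multiply by (sqrt(13) + sqrt(14)) + sqrt(5), then rationalise the remaining surd.

(-11*sqrt(5) + 2*sqrt(14) + 3*sqrt(13) + sqrt(910))/61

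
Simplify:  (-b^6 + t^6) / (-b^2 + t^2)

Factor t^6 - b^6 and cancel (-b^2 + t^2).

b^4 + b^2*t^2 + t^4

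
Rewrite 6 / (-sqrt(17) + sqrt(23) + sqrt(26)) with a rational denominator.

(-16*sqrt(17) + 7*sqrt(26) + 10*sqrt(23) + sqrt(10166))/114

Group as (sqrt(23) + sqrt(26)) - sqrt(17); multiply by (sqrt(23) + sqrt(26)) + sqrt(17), then rationalise the remaining surd.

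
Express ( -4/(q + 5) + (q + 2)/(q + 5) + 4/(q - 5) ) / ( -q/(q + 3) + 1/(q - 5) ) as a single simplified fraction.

(-q³ - 21*q - 90)/(q³ - q² - 33*q - 15)

Numerator: -4/(q + 5) + (q + 2)/(q + 5) + 4/(q - 5) = (q² - 3*q + 30)/(q² - 25)
Denominator: -q/(q + 3) + 1/(q - 5) = (-q² + 6*q + 3)/(q² - 2*q - 15)
Divide: ((q² - 3*q + 30)/(q² - 25)) · ((q² - 2*q - 15)/(-q² + 6*q + 3)) = (-q³ - 21*q - 90)/(q³ - q² - 33*q - 15)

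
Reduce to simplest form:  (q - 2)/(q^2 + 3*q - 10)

1/(q + 5)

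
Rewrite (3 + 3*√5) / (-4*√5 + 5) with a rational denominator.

(-75 - 27*√5)/55

Multiply numerator and denominator by 5 + 4*√5.
Denominator becomes -55; numerator becomes 27*√5 + 75.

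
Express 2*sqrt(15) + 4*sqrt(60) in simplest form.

10*sqrt(15)

2*sqrt(15) = 2*sqrt(15); 4*sqrt(60) = 8*sqrt(15)
Combine: (2 + 8)·sqrt(15) = 10*sqrt(15)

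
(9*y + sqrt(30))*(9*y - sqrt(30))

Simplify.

81*y^2 - 30

Product of conjugates: (P+Q)(P-Q) = P^2 - Q^2.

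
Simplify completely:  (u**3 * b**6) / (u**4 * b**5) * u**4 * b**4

Quotient: (u**-1) * b**1
Multiply by u**4 * b**4: add exponents.

b**5*u**3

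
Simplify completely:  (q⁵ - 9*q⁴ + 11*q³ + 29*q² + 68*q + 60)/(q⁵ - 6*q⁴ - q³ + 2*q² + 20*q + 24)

Factor: q⁵ - 9*q⁴ + 11*q³ + 29*q² + 68*q + 60 = (q² + q + 2)·(q + 1)·(q - 6)·(q - 5);  q⁵ - 6*q⁴ - q³ + 2*q² + 20*q + 24 = (q + 1)·(q - 6)·(q - 2)·(q² + q + 2)
Cancel the common factors (q² + q + 2), (q + 1), (q - 6).

(q - 5)/(q - 2)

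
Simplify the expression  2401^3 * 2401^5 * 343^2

2401^3 = 7^12; 2401^5 = 7^20; 343^2 = 7^6
Combine exponents: 7^38

7^38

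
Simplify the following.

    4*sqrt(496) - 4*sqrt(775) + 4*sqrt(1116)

4*sqrt(496) = 16*sqrt(31); 4*sqrt(775) = 20*sqrt(31); 4*sqrt(1116) = 24*sqrt(31)
Combine: (16 - 20 + 24)·sqrt(31) = 20*sqrt(31)

20*sqrt(31)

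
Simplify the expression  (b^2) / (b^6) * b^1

b^(-3)

Quotient: (b^-4)
Multiply by b^1: add exponents.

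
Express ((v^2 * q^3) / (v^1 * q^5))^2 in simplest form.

v^2/q^4

Inside the bracket: v^1 * (q^-2)
Raise to the power 2: v^2 * (q^-4)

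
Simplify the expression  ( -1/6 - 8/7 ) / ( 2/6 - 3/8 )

220/7

Numerator: -1/6 - 8/7 = -55/42
Denominator: 2/6 - 3/8 = -1/24
Divide: (-55/42) · (-24) = 220/7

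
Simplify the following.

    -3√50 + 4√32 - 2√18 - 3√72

3√50 = 15*√2; 4√32 = 16*√2; 2√18 = 6*√2; 3√72 = 18*√2
Combine: (-15 + 16 - 6 - 18)·√2 = -23*√2

-23*√2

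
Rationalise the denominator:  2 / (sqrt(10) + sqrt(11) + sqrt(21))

Group as (sqrt(10) + sqrt(21)) + sqrt(11); multiply by (sqrt(10) + sqrt(21)) - sqrt(11), then rationalise the remaining surd.

(-sqrt(2310) + 10*sqrt(11) + 11*sqrt(10))/110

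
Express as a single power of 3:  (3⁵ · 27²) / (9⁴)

3⁵ = 3^5; 27² = 3^6; 9⁴ = 3^8
Combine exponents: 3^3

3^3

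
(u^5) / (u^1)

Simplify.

Quotient: u^4

u^4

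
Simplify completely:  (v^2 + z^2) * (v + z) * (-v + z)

(z+v)(z-v) = -v^2 + z^2; continue pairing.

-v^4 + z^4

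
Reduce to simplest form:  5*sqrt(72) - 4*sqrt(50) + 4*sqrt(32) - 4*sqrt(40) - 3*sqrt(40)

-14*sqrt(10) + 26*sqrt(2)

5*sqrt(72) = 30*sqrt(2); 4*sqrt(50) = 20*sqrt(2); 4*sqrt(32) = 16*sqrt(2); 4*sqrt(40) = 8*sqrt(10); 3*sqrt(40) = 6*sqrt(10)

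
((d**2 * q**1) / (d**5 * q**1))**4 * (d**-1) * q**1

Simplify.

Inside the bracket: (d**-3)
Raise to the power 4: (d**-12)
Multiply by (d**-1) * q**1: add exponents.

q/d**13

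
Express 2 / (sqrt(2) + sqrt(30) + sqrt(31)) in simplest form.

(-8*sqrt(465) + 2*sqrt(31) + 6*sqrt(30) + 118*sqrt(2))/239

Group as (sqrt(2) + sqrt(30)) + sqrt(31); multiply by (sqrt(2) + sqrt(30)) - sqrt(31), then rationalise the remaining surd.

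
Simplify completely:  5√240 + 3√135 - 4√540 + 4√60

13*√15

5√240 = 20*√15; 3√135 = 9*√15; 4√540 = 24*√15; 4√60 = 8*√15
Combine: (20 + 9 - 24 + 8)·√15 = 13*√15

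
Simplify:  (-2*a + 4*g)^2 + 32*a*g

4*(a + 2*g)^2

Expand the square and combine the 32*a*g term.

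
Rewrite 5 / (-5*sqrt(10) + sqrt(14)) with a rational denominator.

(-25*sqrt(10) - 5*sqrt(14))/236

Multiply numerator and denominator by sqrt(14) + 5*sqrt(10).
Denominator becomes -236; numerator becomes 5*sqrt(14) + 25*sqrt(10).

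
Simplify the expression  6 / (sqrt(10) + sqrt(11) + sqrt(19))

Group as (sqrt(10) + sqrt(19)) + sqrt(11); multiply by (sqrt(10) + sqrt(19)) - sqrt(11), then rationalise the remaining surd.

(-3*sqrt(2090) + 3*sqrt(19) + 27*sqrt(11) + 30*sqrt(10))/109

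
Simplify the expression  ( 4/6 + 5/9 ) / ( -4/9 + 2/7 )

-77/10

Numerator: 4/6 + 5/9 = 11/9
Denominator: -4/9 + 2/7 = -10/63
Divide: (11/9) · (-63/10) = -77/10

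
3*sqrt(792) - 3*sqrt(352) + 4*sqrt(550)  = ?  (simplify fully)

26*sqrt(22)

3*sqrt(792) = 18*sqrt(22); 3*sqrt(352) = 12*sqrt(22); 4*sqrt(550) = 20*sqrt(22)
Combine: (18 - 12 + 20)·sqrt(22) = 26*sqrt(22)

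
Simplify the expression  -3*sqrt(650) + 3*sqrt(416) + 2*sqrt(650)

7*sqrt(26)

3*sqrt(650) = 15*sqrt(26); 3*sqrt(416) = 12*sqrt(26); 2*sqrt(650) = 10*sqrt(26)
Combine: (-15 + 12 + 10)·sqrt(26) = 7*sqrt(26)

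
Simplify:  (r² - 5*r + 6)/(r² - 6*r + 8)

(r - 3)/(r - 4)

Factor: r² - 5*r + 6 = (r - 2)·(r - 3);  r² - 6*r + 8 = (r - 4)·(r - 2)
Cancel the common factor (r - 2).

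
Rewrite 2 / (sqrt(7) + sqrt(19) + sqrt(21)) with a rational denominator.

(-28*sqrt(57) + 10*sqrt(21) + 18*sqrt(19) + 66*sqrt(7))/507

Group as (sqrt(19) + sqrt(21)) + sqrt(7); multiply by (sqrt(19) + sqrt(21)) - sqrt(7), then rationalise the remaining surd.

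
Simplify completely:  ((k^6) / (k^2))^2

k^8

Inside the bracket: k^4
Raise to the power 2: k^8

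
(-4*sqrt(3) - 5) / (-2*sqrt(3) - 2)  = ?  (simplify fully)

(sqrt(3) + 7)/4

Multiply numerator and denominator by -2 + 2*sqrt(3).
Denominator becomes -8; numerator becomes -14 - 2*sqrt(3).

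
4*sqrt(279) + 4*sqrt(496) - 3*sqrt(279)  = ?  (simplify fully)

19*sqrt(31)

4*sqrt(279) = 12*sqrt(31); 4*sqrt(496) = 16*sqrt(31); 3*sqrt(279) = 9*sqrt(31)
Combine: (12 + 16 - 9)·sqrt(31) = 19*sqrt(31)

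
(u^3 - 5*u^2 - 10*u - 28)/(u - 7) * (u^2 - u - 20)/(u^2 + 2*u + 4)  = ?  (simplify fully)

Factor: u^3 - 5*u^2 - 10*u - 28 = (u - 7)*(u^2 + 2*u + 4);  u^2 - u - 20 = (u + 4)*(u - 5)
Cancel the common factors (u^2 + 2*u + 4), (u - 7).

u^2 - u - 20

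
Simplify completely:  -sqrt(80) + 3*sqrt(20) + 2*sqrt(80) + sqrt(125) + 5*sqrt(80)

35*sqrt(5)

sqrt(80) = 4*sqrt(5); 3*sqrt(20) = 6*sqrt(5); 2*sqrt(80) = 8*sqrt(5); sqrt(125) = 5*sqrt(5); 5*sqrt(80) = 20*sqrt(5)
Combine: (-4 + 6 + 8 + 5 + 20)·sqrt(5) = 35*sqrt(5)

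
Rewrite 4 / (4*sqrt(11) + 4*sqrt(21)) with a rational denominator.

Multiply numerator and denominator by -4*sqrt(11) + 4*sqrt(21).
Denominator becomes 160; numerator becomes -16*sqrt(11) + 16*sqrt(21).

(-sqrt(11) + sqrt(21))/10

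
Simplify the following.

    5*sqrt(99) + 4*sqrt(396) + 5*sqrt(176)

59*sqrt(11)

5*sqrt(99) = 15*sqrt(11); 4*sqrt(396) = 24*sqrt(11); 5*sqrt(176) = 20*sqrt(11)
Combine: (15 + 24 + 20)·sqrt(11) = 59*sqrt(11)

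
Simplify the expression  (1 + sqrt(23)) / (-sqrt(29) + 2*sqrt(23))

Multiply numerator and denominator by sqrt(29) + 2*sqrt(23).
Denominator becomes 63; numerator becomes sqrt(29) + 2*sqrt(23) + sqrt(667) + 46.

(sqrt(29) + 2*sqrt(23) + sqrt(667) + 46)/63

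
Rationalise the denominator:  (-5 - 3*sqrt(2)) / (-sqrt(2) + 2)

Multiply numerator and denominator by sqrt(2) + 2.
Denominator becomes 2; numerator becomes -16 - 11*sqrt(2).

(-16 - 11*sqrt(2))/2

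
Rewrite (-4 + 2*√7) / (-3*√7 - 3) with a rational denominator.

(-3 + √7)/3

Multiply numerator and denominator by -3 + 3*√7.
Denominator becomes -54; numerator becomes -18*√7 + 54.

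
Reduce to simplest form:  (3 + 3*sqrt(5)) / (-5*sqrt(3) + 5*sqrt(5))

(3*sqrt(3) + 3*sqrt(5) + 3*sqrt(15) + 15)/10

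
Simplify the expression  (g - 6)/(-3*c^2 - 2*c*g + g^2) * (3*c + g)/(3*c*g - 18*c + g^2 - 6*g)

-1/(3*c^2 + 2*c*g - g^2)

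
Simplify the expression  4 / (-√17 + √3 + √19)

Group as (√3 + √19) - √17; multiply by (√3 + √19) + √17, then rationalise the remaining surd.

(-20*√17 + 4*√19 + 132*√3 + 8*√969)/203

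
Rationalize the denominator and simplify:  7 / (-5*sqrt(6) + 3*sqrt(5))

Multiply numerator and denominator by 3*sqrt(5) + 5*sqrt(6).
Denominator becomes -105; numerator becomes 21*sqrt(5) + 35*sqrt(6).

(-5*sqrt(6) - 3*sqrt(5))/15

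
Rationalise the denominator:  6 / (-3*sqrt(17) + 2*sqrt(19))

(-18*sqrt(17) - 12*sqrt(19))/77

Multiply numerator and denominator by 2*sqrt(19) + 3*sqrt(17).
Denominator becomes -77; numerator becomes 12*sqrt(19) + 18*sqrt(17).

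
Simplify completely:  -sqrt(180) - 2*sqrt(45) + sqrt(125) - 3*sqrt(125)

sqrt(180) = 6*sqrt(5); 2*sqrt(45) = 6*sqrt(5); sqrt(125) = 5*sqrt(5); 3*sqrt(125) = 15*sqrt(5)
Combine: (-6 - 6 + 5 - 15)·sqrt(5) = -22*sqrt(5)

-22*sqrt(5)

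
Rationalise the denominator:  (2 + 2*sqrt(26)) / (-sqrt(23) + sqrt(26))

(2*sqrt(23) + 2*sqrt(26) + 2*sqrt(598) + 52)/3

Multiply numerator and denominator by sqrt(23) + sqrt(26).
Denominator becomes 3; numerator becomes 2*sqrt(23) + 2*sqrt(26) + 2*sqrt(598) + 52.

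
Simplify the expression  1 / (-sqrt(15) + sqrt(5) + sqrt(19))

(-9*sqrt(15) + sqrt(19) + 29*sqrt(5) + 10*sqrt(57))/299

Group as (sqrt(5) + sqrt(19)) - sqrt(15); multiply by (sqrt(5) + sqrt(19)) + sqrt(15), then rationalise the remaining surd.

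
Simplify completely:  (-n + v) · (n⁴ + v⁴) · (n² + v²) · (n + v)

Telescope via difference of squares: (v+n)(v-n) = -n² + v², then repeat with the next factor.

-n⁸ + v⁸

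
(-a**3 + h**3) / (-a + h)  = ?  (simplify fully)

a**2 + a*h + h**2

Apply the difference-of-cubes factorisation and cancel (-a + h).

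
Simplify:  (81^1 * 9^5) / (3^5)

3^9

81^1 = 3^4; 9^5 = 3^10; 3^5 = 3^5
Combine exponents: 3^9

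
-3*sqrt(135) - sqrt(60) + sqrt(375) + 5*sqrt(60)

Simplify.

3*sqrt(135) = 9*sqrt(15); sqrt(60) = 2*sqrt(15); sqrt(375) = 5*sqrt(15); 5*sqrt(60) = 10*sqrt(15)
Combine: (-9 - 2 + 5 + 10)·sqrt(15) = 4*sqrt(15)

4*sqrt(15)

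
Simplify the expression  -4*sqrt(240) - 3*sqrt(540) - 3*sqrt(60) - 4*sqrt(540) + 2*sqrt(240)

-56*sqrt(15)

4*sqrt(240) = 16*sqrt(15); 3*sqrt(540) = 18*sqrt(15); 3*sqrt(60) = 6*sqrt(15); 4*sqrt(540) = 24*sqrt(15); 2*sqrt(240) = 8*sqrt(15)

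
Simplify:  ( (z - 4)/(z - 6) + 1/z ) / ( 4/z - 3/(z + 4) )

(z³ + z² - 18*z - 24)/(z² + 10*z - 96)

Numerator: (z - 4)/(z - 6) + 1/z = (z² - 3*z - 6)/(z² - 6*z)
Denominator: 4/z - 3/(z + 4) = (z + 16)/(z² + 4*z)
Divide: ((z² - 3*z - 6)/(z² - 6*z)) · ((z² + 4*z)/(z + 16)) = (z³ + z² - 18*z - 24)/(z² + 10*z - 96)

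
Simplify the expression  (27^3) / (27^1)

3^6

27^3 = 3^9; 27^1 = 3^3
Combine exponents: 3^6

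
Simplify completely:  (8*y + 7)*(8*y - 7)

Product of conjugates: (P+Q)(P-Q) = P^2 - Q^2.

64*y^2 - 49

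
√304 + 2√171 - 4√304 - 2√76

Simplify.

-10*√19

√304 = 4*√19; 2√171 = 6*√19; 4√304 = 16*√19; 2√76 = 4*√19
Combine: (4 + 6 - 16 - 4)·√19 = -10*√19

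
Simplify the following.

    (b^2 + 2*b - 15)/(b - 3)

b + 5

Factor: b^2 + 2*b - 15 = (b - 3)*(b + 5)
Cancel the common factor (b - 3).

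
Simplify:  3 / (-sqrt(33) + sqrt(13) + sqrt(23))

Group as (sqrt(13) + sqrt(23)) - sqrt(33); multiply by (sqrt(13) + sqrt(23)) + sqrt(33), then rationalise the remaining surd.

(-9*sqrt(33) + 69*sqrt(23) + 129*sqrt(13) + 6*sqrt(9867))/1187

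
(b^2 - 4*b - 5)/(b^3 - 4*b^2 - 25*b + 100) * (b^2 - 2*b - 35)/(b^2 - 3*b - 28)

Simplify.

(b + 1)/(b^2 - 16)

Factor: b^2 - 4*b - 5 = (b - 5)*(b + 1);  b^3 - 4*b^2 - 25*b + 100 = (b + 5)*(b - 4)*(b - 5);  b^2 - 2*b - 35 = (b - 7)*(b + 5);  b^2 - 3*b - 28 = (b + 4)*(b - 7)
Cancel the common factors (b - 5), (b + 5), (b - 7).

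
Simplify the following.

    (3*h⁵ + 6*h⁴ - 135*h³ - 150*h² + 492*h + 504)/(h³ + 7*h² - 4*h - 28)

3*h² - 15*h - 18

Factor: 3*h⁵ + 6*h⁴ - 135*h³ - 150*h² + 492*h + 504 = 3·(h + 7)·(h + 1)·(h + 2)·(h - 2)·(h - 6);  h³ + 7*h² - 4*h - 28 = (h + 2)·(h - 2)·(h + 7)
Cancel the common factors (h + 2), (h + 7), (h - 2).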